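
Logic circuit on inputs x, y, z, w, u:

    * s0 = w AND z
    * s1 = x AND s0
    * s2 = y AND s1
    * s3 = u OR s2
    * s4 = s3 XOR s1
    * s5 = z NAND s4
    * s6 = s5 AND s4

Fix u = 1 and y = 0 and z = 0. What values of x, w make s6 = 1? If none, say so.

s6 = s5 AND s4 must be 1, so both s5 = 1 and s4 = 1.
Check with u = 1 and y = 0 and z = 0 and x=0, w=0:
s0 = w AND z = 0 AND 0 = 0
s1 = x AND s0 = 0 AND 0 = 0
s2 = y AND s1 = 0 AND 0 = 0
s3 = u OR s2 = 1 OR 0 = 1
s4 = s3 XOR s1 = 1 XOR 0 = 1
s5 = z NAND s4 = 0 NAND 1 = 1
s6 = s5 AND s4 = 1 AND 1 = 1
So s6 = 1.

x=0, w=0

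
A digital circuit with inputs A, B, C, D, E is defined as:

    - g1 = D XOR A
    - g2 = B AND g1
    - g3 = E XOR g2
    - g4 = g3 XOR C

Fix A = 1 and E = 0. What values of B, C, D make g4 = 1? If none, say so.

B=0, C=1, D=0

g4 = g3 XOR C must be 1, so g3 and C differ.
Check with A = 1 and E = 0 and B=0, C=1, D=0:
g1 = D XOR A = 0 XOR 1 = 1
g2 = B AND g1 = 0 AND 1 = 0
g3 = E XOR g2 = 0 XOR 0 = 0
g4 = g3 XOR C = 0 XOR 1 = 1
So g4 = 1.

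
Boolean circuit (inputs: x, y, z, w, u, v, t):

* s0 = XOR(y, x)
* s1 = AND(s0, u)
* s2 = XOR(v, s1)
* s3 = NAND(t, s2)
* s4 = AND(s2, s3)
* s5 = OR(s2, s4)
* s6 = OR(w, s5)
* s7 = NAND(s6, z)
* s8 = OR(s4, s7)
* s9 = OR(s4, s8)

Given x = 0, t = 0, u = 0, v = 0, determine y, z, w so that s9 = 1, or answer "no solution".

y=1, z=0, w=1

Check with x = 0, t = 0, u = 0, v = 0 and y=1, z=0, w=1:
s0 = XOR(y, x) = XOR(1, 0) = 1
s1 = AND(s0, u) = AND(1, 0) = 0
s2 = XOR(v, s1) = XOR(0, 0) = 0
s3 = NAND(t, s2) = NAND(0, 0) = 1
s4 = AND(s2, s3) = AND(0, 1) = 0
s5 = OR(s2, s4) = OR(0, 0) = 0
s6 = OR(w, s5) = OR(1, 0) = 1
s7 = NAND(s6, z) = NAND(1, 0) = 1
s8 = OR(s4, s7) = OR(0, 1) = 1
s9 = OR(s4, s8) = OR(0, 1) = 1
So s9 = 1.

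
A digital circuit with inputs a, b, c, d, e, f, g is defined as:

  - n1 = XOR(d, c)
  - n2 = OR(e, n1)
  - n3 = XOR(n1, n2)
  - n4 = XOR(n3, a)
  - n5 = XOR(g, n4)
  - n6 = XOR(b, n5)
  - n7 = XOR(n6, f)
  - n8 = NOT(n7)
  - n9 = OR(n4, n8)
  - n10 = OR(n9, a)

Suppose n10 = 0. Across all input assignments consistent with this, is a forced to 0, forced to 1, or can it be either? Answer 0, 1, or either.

n10 = OR(n9, a) must be 0, so both n9 = 0 and a = 0.
n9 = OR(n4, n8) must be 0, so both n4 = 0 and n8 = 0.
Every assignment with n10 = 0 has a = 0; there are 24 such assignment(s).

0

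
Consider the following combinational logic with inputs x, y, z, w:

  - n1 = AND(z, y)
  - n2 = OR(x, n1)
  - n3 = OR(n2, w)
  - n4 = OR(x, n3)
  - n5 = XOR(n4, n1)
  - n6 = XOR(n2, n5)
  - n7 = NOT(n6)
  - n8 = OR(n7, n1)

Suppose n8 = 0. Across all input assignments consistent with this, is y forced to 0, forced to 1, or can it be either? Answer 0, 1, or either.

either

Both values of y occur among assignments with n8 = 0:
  y=0: x=0, y=0, z=0, w=1
  y=1: x=0, y=1, z=0, w=1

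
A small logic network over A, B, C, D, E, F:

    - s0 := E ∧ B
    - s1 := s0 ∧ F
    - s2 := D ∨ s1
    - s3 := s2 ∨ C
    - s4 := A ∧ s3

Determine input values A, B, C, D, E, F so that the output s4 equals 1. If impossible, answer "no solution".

A=1, B=1, C=0, D=1, E=0, F=1

s4 = A ∧ s3 must be 1, so both A = 1 and s3 = 1.
s3 = s2 ∨ C must be 1, so at least one of s2, C is 1.
Check with A=1, B=1, C=0, D=1, E=0, F=1:
s0 = E ∧ B = 0 ∧ 1 = 0
s1 = s0 ∧ F = 0 ∧ 1 = 0
s2 = D ∨ s1 = 1 ∨ 0 = 1
s3 = s2 ∨ C = 1 ∨ 0 = 1
s4 = A ∧ s3 = 1 ∧ 1 = 1
So s4 = 1 as required.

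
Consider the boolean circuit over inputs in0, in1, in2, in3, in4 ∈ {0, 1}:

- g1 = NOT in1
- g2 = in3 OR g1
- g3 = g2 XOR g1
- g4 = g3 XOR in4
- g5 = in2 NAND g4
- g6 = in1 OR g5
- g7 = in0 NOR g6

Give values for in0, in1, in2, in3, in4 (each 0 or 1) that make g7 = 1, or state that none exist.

g7 = in0 NOR g6 must be 1, so both in0 = 0 and g6 = 0.
Check with in0=0 in1=0 in2=1 in3=1 in4=1:
g1 = NOT in1 = NOT 0 = 1
g2 = in3 OR g1 = 1 OR 1 = 1
g3 = g2 XOR g1 = 1 XOR 1 = 0
g4 = g3 XOR in4 = 0 XOR 1 = 1
g5 = in2 NAND g4 = 1 NAND 1 = 0
g6 = in1 OR g5 = 0 OR 0 = 0
g7 = in0 NOR g6 = 0 NOR 0 = 1
So g7 = 1 as required.

in0=0 in1=0 in2=1 in3=1 in4=1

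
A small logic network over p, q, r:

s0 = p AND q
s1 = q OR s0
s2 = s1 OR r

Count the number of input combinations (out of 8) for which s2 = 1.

s2 = s1 OR r must be 1, so at least one of s1, r is 1.
Satisfying assignments:
  p=0, q=0, r=1
  p=0, q=1, r=0
  p=0, q=1, r=1
  p=1, q=0, r=1
  p=1, q=1, r=0
  p=1, q=1, r=1

6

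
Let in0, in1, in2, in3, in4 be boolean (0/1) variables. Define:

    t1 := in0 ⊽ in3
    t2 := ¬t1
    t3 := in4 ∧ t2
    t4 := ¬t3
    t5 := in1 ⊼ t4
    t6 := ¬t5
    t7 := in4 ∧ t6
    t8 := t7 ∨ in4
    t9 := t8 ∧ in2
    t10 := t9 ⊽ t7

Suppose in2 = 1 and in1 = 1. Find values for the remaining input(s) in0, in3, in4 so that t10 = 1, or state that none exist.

Check with in2 = 1 and in1 = 1 and in0=0, in3=1, in4=0:
t1 = in0 ⊽ in3 = 0 ⊽ 1 = 0
t2 = ¬t1 = ¬0 = 1
t3 = in4 ∧ t2 = 0 ∧ 1 = 0
t4 = ¬t3 = ¬0 = 1
t5 = in1 ⊼ t4 = 1 ⊼ 1 = 0
t6 = ¬t5 = ¬0 = 1
t7 = in4 ∧ t6 = 0 ∧ 1 = 0
t8 = t7 ∨ in4 = 0 ∨ 0 = 0
t9 = t8 ∧ in2 = 0 ∧ 1 = 0
t10 = t9 ⊽ t7 = 0 ⊽ 0 = 1
So t10 = 1.

in0=0, in3=1, in4=0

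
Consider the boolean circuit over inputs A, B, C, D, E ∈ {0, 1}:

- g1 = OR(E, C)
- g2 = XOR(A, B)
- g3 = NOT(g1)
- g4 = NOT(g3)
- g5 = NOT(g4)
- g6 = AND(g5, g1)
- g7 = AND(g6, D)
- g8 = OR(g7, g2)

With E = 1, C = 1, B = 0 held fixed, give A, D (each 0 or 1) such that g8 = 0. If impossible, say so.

g8 = OR(g7, g2) must be 0, so both g7 = 0 and g2 = 0.
Check with E = 1, C = 1, B = 0 and A=0, D=1:
g1 = OR(E, C) = OR(1, 1) = 1
g2 = XOR(A, B) = XOR(0, 0) = 0
g3 = NOT(g1) = NOT 1 = 0
g4 = NOT(g3) = NOT 0 = 1
g5 = NOT(g4) = NOT 1 = 0
g6 = AND(g5, g1) = AND(0, 1) = 0
g7 = AND(g6, D) = AND(0, 1) = 0
g8 = OR(g7, g2) = OR(0, 0) = 0
So g8 = 0.

A=0, D=1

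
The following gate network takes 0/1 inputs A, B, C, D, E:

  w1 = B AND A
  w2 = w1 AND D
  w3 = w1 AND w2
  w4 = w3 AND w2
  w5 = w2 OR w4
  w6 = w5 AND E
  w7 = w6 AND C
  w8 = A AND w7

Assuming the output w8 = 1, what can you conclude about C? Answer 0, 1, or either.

w8 = A AND w7 must be 1, so both A = 1 and w7 = 1.
Every assignment with w8 = 1 has C = 1; there are 1 such assignment(s).
  A=1, B=1, C=1, D=1, E=1

1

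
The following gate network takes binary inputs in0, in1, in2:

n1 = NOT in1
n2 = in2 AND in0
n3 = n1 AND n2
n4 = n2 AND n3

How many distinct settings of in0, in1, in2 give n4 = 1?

n4 = n2 AND n3 must be 1, so both n2 = 1 and n3 = 1.
Enumerating the 8 input combinations, 1 give n4 = 1 and 7 give n4 = 0.

1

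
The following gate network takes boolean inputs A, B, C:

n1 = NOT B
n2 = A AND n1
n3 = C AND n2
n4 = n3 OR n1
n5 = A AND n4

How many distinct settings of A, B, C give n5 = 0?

6

n5 = A AND n4 must be 0, so at least one of A, n4 is 0.
Satisfying assignments:
  A=0, B=0, C=0
  A=0, B=0, C=1
  A=0, B=1, C=0
  A=0, B=1, C=1
  A=1, B=1, C=0
  A=1, B=1, C=1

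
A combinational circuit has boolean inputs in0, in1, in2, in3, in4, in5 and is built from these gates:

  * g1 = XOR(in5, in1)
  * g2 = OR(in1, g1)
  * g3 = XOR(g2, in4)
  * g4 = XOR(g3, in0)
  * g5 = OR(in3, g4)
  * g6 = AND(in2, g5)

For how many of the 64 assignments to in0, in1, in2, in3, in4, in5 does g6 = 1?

g6 = AND(in2, g5) must be 1, so both in2 = 1 and g5 = 1.
g5 = OR(in3, g4) must be 1, so at least one of in3, g4 is 1.
Enumerating the 64 input combinations, 24 give g6 = 1 and 40 give g6 = 0.

24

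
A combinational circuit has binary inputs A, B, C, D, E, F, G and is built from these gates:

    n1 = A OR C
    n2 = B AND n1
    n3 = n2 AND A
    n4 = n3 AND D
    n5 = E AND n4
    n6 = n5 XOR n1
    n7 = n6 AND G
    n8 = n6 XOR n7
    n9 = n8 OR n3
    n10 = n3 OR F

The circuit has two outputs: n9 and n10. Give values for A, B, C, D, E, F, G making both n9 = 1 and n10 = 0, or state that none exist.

Check with A=0, B=1, C=1, D=0, E=0, F=0, G=0:
n1 = A OR C = 0 OR 1 = 1
n2 = B AND n1 = 1 AND 1 = 1
n3 = n2 AND A = 1 AND 0 = 0
n4 = n3 AND D = 0 AND 0 = 0
n5 = E AND n4 = 0 AND 0 = 0
n6 = n5 XOR n1 = 0 XOR 1 = 1
n7 = n6 AND G = 1 AND 0 = 0
n8 = n6 XOR n7 = 1 XOR 0 = 1
n9 = n8 OR n3 = 1 OR 0 = 1
n10 = n3 OR F = 0 OR 0 = 0
So n9 = 1 and n10 = 0.

A=0, B=1, C=1, D=0, E=0, F=0, G=0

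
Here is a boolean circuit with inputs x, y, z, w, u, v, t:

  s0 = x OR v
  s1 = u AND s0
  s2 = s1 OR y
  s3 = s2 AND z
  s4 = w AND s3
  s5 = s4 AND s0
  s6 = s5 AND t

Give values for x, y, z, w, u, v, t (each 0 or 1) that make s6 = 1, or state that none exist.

s6 = s5 AND t must be 1, so both s5 = 1 and t = 1.
s5 = s4 AND s0 must be 1, so both s4 = 1 and s0 = 1.
Check with x=1, y=0, z=1, w=1, u=1, v=0, t=1:
s0 = x OR v = 1 OR 0 = 1
s1 = u AND s0 = 1 AND 1 = 1
s2 = s1 OR y = 1 OR 0 = 1
s3 = s2 AND z = 1 AND 1 = 1
s4 = w AND s3 = 1 AND 1 = 1
s5 = s4 AND s0 = 1 AND 1 = 1
s6 = s5 AND t = 1 AND 1 = 1
So s6 = 1 as required.

x=1, y=0, z=1, w=1, u=1, v=0, t=1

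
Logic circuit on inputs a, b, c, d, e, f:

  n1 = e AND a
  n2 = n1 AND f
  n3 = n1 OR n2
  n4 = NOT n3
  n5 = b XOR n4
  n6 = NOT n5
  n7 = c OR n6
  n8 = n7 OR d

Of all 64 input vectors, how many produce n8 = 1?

56

n8 = n7 OR d must be 1, so at least one of n7, d is 1.
Enumerating the 64 input combinations, 56 give n8 = 1 and 8 give n8 = 0.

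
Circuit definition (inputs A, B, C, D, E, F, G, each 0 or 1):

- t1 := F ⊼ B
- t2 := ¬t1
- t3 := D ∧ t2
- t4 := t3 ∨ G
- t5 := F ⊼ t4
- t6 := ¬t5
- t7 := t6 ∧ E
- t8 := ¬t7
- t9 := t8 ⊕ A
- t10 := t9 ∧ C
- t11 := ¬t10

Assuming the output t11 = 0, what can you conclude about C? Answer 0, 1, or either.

1

t11 = ¬t10 must be 0, so t10 = 1.
Every assignment with t11 = 0 has C = 1; there are 32 such assignment(s).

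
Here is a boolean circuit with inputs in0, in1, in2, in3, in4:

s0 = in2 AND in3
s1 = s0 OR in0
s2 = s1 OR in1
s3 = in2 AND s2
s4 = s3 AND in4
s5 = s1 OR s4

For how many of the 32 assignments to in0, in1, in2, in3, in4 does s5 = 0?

s5 = s1 OR s4 must be 0, so both s1 = 0 and s4 = 0.
s1 = s0 OR in0 must be 0, so both s0 = 0 and in0 = 0.
Enumerating the 32 input combinations, 11 give s5 = 0 and 21 give s5 = 1.

11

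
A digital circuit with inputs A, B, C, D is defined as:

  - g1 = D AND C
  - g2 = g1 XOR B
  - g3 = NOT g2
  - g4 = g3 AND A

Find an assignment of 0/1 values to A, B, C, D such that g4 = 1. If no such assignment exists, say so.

g4 = g3 AND A must be 1, so both g3 = 1 and A = 1.
g3 = NOT g2 must be 1, so g2 = 0.
g2 = g1 XOR B must be 0, so g1 and B are equal.
Check with A=1, B=0, C=0, D=0:
g1 = D AND C = 0 AND 0 = 0
g2 = g1 XOR B = 0 XOR 0 = 0
g3 = NOT g2 = NOT 0 = 1
g4 = g3 AND A = 1 AND 1 = 1
So g4 = 1 as required.

A=1, B=0, C=0, D=0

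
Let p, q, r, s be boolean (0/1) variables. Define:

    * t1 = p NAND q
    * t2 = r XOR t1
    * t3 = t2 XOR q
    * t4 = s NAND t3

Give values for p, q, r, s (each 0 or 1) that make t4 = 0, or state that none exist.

Check with p=1, q=1, r=0, s=1:
t1 = p NAND q = 1 NAND 1 = 0
t2 = r XOR t1 = 0 XOR 0 = 0
t3 = t2 XOR q = 0 XOR 1 = 1
t4 = s NAND t3 = 1 NAND 1 = 0
So t4 = 0 as required.

p=1, q=1, r=0, s=1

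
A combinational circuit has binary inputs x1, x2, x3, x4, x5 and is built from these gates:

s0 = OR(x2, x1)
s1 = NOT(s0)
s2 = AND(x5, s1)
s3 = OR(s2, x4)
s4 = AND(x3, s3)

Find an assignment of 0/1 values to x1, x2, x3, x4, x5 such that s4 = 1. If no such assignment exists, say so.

x1=1 x2=1 x3=1 x4=1 x5=1

s4 = AND(x3, s3) must be 1, so both x3 = 1 and s3 = 1.
Check with x1=1 x2=1 x3=1 x4=1 x5=1:
s0 = OR(x2, x1) = OR(1, 1) = 1
s1 = NOT(s0) = NOT 1 = 0
s2 = AND(x5, s1) = AND(1, 0) = 0
s3 = OR(s2, x4) = OR(0, 1) = 1
s4 = AND(x3, s3) = AND(1, 1) = 1
So s4 = 1 as required.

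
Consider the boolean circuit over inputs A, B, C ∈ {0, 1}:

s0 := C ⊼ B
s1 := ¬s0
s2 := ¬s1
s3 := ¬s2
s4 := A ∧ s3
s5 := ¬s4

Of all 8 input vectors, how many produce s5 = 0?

1

s5 = ¬s4 must be 0, so s4 = 1.
s4 = A ∧ s3 must be 1, so both A = 1 and s3 = 1.
Enumerating the 8 input combinations, 1 give s5 = 0 and 7 give s5 = 1.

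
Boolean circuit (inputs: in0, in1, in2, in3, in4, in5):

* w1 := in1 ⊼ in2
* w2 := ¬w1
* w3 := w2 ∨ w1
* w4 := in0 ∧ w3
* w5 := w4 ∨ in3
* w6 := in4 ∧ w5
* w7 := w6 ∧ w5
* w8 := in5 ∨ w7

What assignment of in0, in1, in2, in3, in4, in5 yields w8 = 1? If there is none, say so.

w8 = in5 ∨ w7 must be 1, so at least one of in5, w7 is 1.
Check with in0=1, in1=1, in2=0, in3=1, in4=0, in5=1:
w1 = in1 ⊼ in2 = 1 ⊼ 0 = 1
w2 = ¬w1 = ¬1 = 0
w3 = w2 ∨ w1 = 0 ∨ 1 = 1
w4 = in0 ∧ w3 = 1 ∧ 1 = 1
w5 = w4 ∨ in3 = 1 ∨ 1 = 1
w6 = in4 ∧ w5 = 0 ∧ 1 = 0
w7 = w6 ∧ w5 = 0 ∧ 1 = 0
w8 = in5 ∨ w7 = 1 ∨ 0 = 1
So w8 = 1 as required.

in0=1, in1=1, in2=0, in3=1, in4=0, in5=1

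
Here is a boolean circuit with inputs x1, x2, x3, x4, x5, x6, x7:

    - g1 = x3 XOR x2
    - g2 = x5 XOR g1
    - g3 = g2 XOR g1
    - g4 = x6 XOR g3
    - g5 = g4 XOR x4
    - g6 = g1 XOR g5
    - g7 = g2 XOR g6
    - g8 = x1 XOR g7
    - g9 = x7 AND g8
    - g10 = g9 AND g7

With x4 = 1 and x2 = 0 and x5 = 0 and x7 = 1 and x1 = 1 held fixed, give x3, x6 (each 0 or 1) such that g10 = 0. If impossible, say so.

x3=1, x6=0

Check with x4 = 1 and x2 = 0 and x5 = 0 and x7 = 1 and x1 = 1 and x3=1, x6=0:
g1 = x3 XOR x2 = 1 XOR 0 = 1
g2 = x5 XOR g1 = 0 XOR 1 = 1
g3 = g2 XOR g1 = 1 XOR 1 = 0
g4 = x6 XOR g3 = 0 XOR 0 = 0
g5 = g4 XOR x4 = 0 XOR 1 = 1
g6 = g1 XOR g5 = 1 XOR 1 = 0
g7 = g2 XOR g6 = 1 XOR 0 = 1
g8 = x1 XOR g7 = 1 XOR 1 = 0
g9 = x7 AND g8 = 1 AND 0 = 0
g10 = g9 AND g7 = 0 AND 1 = 0
So g10 = 0.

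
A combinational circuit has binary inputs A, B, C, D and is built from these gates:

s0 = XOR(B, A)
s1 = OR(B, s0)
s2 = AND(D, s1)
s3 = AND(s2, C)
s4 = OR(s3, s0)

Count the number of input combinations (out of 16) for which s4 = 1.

s4 = OR(s3, s0) must be 1, so at least one of s3, s0 is 1.
Enumerating the 16 input combinations, 9 give s4 = 1 and 7 give s4 = 0.

9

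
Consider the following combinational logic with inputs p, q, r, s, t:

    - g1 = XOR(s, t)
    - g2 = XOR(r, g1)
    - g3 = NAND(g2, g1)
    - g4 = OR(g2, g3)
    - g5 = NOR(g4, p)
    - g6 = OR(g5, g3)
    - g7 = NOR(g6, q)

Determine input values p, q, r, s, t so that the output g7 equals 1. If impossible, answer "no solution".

p=1, q=0, r=0, s=1, t=0

g7 = NOR(g6, q) must be 1, so both g6 = 0 and q = 0.
g6 = OR(g5, g3) must be 0, so both g5 = 0 and g3 = 0.
Check with p=1, q=0, r=0, s=1, t=0:
g1 = XOR(s, t) = XOR(1, 0) = 1
g2 = XOR(r, g1) = XOR(0, 1) = 1
g3 = NAND(g2, g1) = NAND(1, 1) = 0
g4 = OR(g2, g3) = OR(1, 0) = 1
g5 = NOR(g4, p) = NOR(1, 1) = 0
g6 = OR(g5, g3) = OR(0, 0) = 0
g7 = NOR(g6, q) = NOR(0, 0) = 1
So g7 = 1 as required.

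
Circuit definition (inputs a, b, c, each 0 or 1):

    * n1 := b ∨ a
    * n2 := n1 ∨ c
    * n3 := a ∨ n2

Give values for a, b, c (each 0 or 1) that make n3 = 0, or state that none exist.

n3 = a ∨ n2 must be 0, so both a = 0 and n2 = 0.
n2 = n1 ∨ c must be 0, so both n1 = 0 and c = 0.
n1 = b ∨ a must be 0, so both b = 0 and a = 0.
Check with a=0, b=0, c=0:
n1 = b ∨ a = 0 ∨ 0 = 0
n2 = n1 ∨ c = 0 ∨ 0 = 0
n3 = a ∨ n2 = 0 ∨ 0 = 0
So n3 = 0 as required.

a=0, b=0, c=0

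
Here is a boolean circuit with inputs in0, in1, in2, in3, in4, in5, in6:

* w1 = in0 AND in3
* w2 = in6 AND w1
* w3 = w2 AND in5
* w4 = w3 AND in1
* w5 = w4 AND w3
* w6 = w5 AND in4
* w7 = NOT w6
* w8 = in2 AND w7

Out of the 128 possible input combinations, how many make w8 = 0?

65

w8 = in2 AND w7 must be 0, so at least one of in2, w7 is 0.
Enumerating the 128 input combinations, 65 give w8 = 0 and 63 give w8 = 1.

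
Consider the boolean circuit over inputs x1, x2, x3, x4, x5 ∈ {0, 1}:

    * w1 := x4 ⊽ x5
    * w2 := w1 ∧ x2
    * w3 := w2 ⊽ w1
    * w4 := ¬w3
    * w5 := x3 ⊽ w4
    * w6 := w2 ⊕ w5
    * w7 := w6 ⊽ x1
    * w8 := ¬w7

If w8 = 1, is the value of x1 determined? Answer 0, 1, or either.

Both values of x1 occur among assignments with w8 = 1:
  x1=0: x1=0, x2=0, x3=0, x4=0, x5=1
  x1=1: x1=1, x2=0, x3=0, x4=0, x5=0

either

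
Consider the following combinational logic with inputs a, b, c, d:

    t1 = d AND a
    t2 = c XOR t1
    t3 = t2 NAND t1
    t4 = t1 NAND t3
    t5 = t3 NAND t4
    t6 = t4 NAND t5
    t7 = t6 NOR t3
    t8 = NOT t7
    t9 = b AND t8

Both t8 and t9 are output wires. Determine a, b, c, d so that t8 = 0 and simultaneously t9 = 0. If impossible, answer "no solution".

Check with a=1, b=0, c=0, d=1:
t1 = d AND a = 1 AND 1 = 1
t2 = c XOR t1 = 0 XOR 1 = 1
t3 = t2 NAND t1 = 1 NAND 1 = 0
t4 = t1 NAND t3 = 1 NAND 0 = 1
t5 = t3 NAND t4 = 0 NAND 1 = 1
t6 = t4 NAND t5 = 1 NAND 1 = 0
t7 = t6 NOR t3 = 0 NOR 0 = 1
t8 = NOT t7 = NOT 1 = 0
t9 = b AND t8 = 0 AND 0 = 0
So t8 = 0 and t9 = 0.

a=1, b=0, c=0, d=1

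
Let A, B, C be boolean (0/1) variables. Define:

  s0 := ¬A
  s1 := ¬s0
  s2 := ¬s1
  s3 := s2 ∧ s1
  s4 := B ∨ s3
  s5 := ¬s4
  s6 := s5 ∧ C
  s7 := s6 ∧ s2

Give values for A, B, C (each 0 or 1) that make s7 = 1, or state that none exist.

A=0 B=0 C=1

s7 = s6 ∧ s2 must be 1, so both s6 = 1 and s2 = 1.
s6 = s5 ∧ C must be 1, so both s5 = 1 and C = 1.
Check with A=0 B=0 C=1:
s0 = ¬A = ¬0 = 1
s1 = ¬s0 = ¬1 = 0
s2 = ¬s1 = ¬0 = 1
s3 = s2 ∧ s1 = 1 ∧ 0 = 0
s4 = B ∨ s3 = 0 ∨ 0 = 0
s5 = ¬s4 = ¬0 = 1
s6 = s5 ∧ C = 1 ∧ 1 = 1
s7 = s6 ∧ s2 = 1 ∧ 1 = 1
So s7 = 1 as required.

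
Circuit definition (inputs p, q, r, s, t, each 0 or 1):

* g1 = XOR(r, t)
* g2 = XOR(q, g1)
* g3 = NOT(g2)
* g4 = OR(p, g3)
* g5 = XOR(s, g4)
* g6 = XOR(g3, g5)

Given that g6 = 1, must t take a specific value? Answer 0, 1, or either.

either

Both values of t occur among assignments with g6 = 1:
  t=0: p=0, q=0, r=0, s=1, t=0
  t=1: p=0, q=0, r=0, s=1, t=1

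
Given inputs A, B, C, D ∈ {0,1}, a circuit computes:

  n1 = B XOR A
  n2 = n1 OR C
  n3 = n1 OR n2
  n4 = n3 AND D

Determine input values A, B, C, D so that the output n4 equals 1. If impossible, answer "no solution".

n4 = n3 AND D must be 1, so both n3 = 1 and D = 1.
n3 = n1 OR n2 must be 1, so at least one of n1, n2 is 1.
Check with A=1, B=0, C=1, D=1:
n1 = B XOR A = 0 XOR 1 = 1
n2 = n1 OR C = 1 OR 1 = 1
n3 = n1 OR n2 = 1 OR 1 = 1
n4 = n3 AND D = 1 AND 1 = 1
So n4 = 1 as required.

A=1, B=0, C=1, D=1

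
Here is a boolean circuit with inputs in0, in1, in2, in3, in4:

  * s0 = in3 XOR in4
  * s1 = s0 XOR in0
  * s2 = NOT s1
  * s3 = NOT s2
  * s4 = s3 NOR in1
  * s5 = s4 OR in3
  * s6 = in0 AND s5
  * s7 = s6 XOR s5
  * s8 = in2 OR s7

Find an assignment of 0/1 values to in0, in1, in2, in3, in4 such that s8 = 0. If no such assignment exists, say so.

in0=1, in1=1, in2=0, in3=1, in4=0

s8 = in2 OR s7 must be 0, so both in2 = 0 and s7 = 0.
Check with in0=1, in1=1, in2=0, in3=1, in4=0:
s0 = in3 XOR in4 = 1 XOR 0 = 1
s1 = s0 XOR in0 = 1 XOR 1 = 0
s2 = NOT s1 = NOT 0 = 1
s3 = NOT s2 = NOT 1 = 0
s4 = s3 NOR in1 = 0 NOR 1 = 0
s5 = s4 OR in3 = 0 OR 1 = 1
s6 = in0 AND s5 = 1 AND 1 = 1
s7 = s6 XOR s5 = 1 XOR 1 = 0
s8 = in2 OR s7 = 0 OR 0 = 0
So s8 = 0 as required.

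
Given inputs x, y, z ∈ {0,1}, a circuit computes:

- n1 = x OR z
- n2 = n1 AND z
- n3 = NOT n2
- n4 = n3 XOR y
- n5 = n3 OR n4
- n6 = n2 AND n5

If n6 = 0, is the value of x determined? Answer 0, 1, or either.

either

Both values of x occur among assignments with n6 = 0:
  x=0: x=0, y=0, z=0
  x=1: x=1, y=0, z=0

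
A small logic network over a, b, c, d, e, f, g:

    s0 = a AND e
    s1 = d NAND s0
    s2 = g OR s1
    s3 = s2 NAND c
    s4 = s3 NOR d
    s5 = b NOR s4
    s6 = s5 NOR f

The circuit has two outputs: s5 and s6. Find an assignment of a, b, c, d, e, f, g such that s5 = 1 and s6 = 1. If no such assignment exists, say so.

no solution exists

Across all 128 input combinations, none give both s5 = 1 and s6 = 1.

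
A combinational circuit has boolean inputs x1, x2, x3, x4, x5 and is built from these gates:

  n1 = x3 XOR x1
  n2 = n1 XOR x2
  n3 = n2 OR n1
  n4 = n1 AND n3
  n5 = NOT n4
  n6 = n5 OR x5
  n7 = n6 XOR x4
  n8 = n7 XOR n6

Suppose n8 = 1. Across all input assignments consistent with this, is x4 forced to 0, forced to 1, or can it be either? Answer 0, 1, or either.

n8 = n7 XOR n6 must be 1, so n7 and n6 differ.
Every assignment with n8 = 1 has x4 = 1; there are 16 such assignment(s).

1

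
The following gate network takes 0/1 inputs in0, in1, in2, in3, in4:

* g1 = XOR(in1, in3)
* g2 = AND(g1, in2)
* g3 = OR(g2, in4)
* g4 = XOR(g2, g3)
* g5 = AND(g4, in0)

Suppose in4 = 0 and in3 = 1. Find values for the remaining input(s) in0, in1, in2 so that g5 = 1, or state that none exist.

With in4 = 0 and in3 = 1 fixed, none of the 8 settings of in0, in1, in2 give g5 = 1.
For example, with in0=1, in1=0, in2=0:
g1 = XOR(in1, in3) = XOR(0, 1) = 1
g2 = AND(g1, in2) = AND(1, 0) = 0
g3 = OR(g2, in4) = OR(0, 0) = 0
g4 = XOR(g2, g3) = XOR(0, 0) = 0
g5 = AND(g4, in0) = AND(0, 1) = 0
giving g5 = 0 ≠ 1.

no solution exists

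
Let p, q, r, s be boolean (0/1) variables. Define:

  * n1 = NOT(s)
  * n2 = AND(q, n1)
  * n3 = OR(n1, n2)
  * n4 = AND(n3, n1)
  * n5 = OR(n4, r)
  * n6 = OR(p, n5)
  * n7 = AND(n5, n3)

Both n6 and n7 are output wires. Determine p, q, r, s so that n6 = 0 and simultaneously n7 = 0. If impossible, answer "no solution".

Check with p=0, q=0, r=0, s=1:
n1 = NOT(s) = NOT 1 = 0
n2 = AND(q, n1) = AND(0, 0) = 0
n3 = OR(n1, n2) = OR(0, 0) = 0
n4 = AND(n3, n1) = AND(0, 0) = 0
n5 = OR(n4, r) = OR(0, 0) = 0
n6 = OR(p, n5) = OR(0, 0) = 0
n7 = AND(n5, n3) = AND(0, 0) = 0
So n6 = 0 and n7 = 0.

p=0, q=0, r=0, s=1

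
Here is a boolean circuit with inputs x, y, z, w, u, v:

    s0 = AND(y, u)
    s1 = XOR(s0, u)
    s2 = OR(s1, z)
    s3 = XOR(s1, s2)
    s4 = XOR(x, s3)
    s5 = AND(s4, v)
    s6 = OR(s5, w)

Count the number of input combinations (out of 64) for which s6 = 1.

40

s6 = OR(s5, w) must be 1, so at least one of s5, w is 1.
Enumerating the 64 input combinations, 40 give s6 = 1 and 24 give s6 = 0.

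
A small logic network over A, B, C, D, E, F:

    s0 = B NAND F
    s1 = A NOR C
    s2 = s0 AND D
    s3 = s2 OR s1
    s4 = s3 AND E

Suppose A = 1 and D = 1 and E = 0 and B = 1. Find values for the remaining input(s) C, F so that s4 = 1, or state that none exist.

no solution exists

With A = 1 and D = 1 and E = 0 and B = 1 fixed, none of the 4 settings of C, F give s4 = 1.
For example, with C=1, F=1:
s0 = B NAND F = 1 NAND 1 = 0
s1 = A NOR C = 1 NOR 1 = 0
s2 = s0 AND D = 0 AND 1 = 0
s3 = s2 OR s1 = 0 OR 0 = 0
s4 = s3 AND E = 0 AND 0 = 0
giving s4 = 0 ≠ 1.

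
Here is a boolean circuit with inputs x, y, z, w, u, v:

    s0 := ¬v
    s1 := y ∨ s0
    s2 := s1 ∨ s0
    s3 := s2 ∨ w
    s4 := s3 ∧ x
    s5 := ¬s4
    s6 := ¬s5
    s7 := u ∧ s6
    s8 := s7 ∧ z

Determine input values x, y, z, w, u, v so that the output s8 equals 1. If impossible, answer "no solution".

s8 = s7 ∧ z must be 1, so both s7 = 1 and z = 1.
s7 = u ∧ s6 must be 1, so both u = 1 and s6 = 1.
s6 = ¬s5 must be 1, so s5 = 0.
Check with x=1, y=0, z=1, w=0, u=1, v=0:
s0 = ¬v = ¬0 = 1
s1 = y ∨ s0 = 0 ∨ 1 = 1
s2 = s1 ∨ s0 = 1 ∨ 1 = 1
s3 = s2 ∨ w = 1 ∨ 0 = 1
s4 = s3 ∧ x = 1 ∧ 1 = 1
s5 = ¬s4 = ¬1 = 0
s6 = ¬s5 = ¬0 = 1
s7 = u ∧ s6 = 1 ∧ 1 = 1
s8 = s7 ∧ z = 1 ∧ 1 = 1
So s8 = 1 as required.

x=1, y=0, z=1, w=0, u=1, v=0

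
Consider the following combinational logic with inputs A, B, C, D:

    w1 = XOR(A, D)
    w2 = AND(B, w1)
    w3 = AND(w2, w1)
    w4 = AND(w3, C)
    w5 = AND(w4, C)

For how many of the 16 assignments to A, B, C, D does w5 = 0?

w5 = AND(w4, C) must be 0, so at least one of w4, C is 0.
Enumerating the 16 input combinations, 14 give w5 = 0 and 2 give w5 = 1.

14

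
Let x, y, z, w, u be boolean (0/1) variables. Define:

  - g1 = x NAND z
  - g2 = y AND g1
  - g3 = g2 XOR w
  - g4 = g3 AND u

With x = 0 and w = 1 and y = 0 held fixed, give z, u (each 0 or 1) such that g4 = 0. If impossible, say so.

z=0, u=0

g4 = g3 AND u must be 0, so at least one of g3, u is 0.
Check with x = 0 and w = 1 and y = 0 and z=0, u=0:
g1 = x NAND z = 0 NAND 0 = 1
g2 = y AND g1 = 0 AND 1 = 0
g3 = g2 XOR w = 0 XOR 1 = 1
g4 = g3 AND u = 1 AND 0 = 0
So g4 = 0.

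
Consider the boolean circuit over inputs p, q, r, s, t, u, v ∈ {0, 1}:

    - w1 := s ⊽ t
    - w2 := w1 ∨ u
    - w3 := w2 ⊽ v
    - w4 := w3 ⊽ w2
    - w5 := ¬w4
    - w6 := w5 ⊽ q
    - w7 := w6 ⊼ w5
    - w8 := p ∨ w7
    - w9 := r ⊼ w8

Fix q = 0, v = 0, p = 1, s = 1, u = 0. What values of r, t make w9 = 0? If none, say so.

r=1, t=0

w9 = r ⊼ w8 must be 0, so both r = 1 and w8 = 1.
w8 = p ∨ w7 must be 1, so at least one of p, w7 is 1.
Check with q = 0, v = 0, p = 1, s = 1, u = 0 and r=1, t=0:
w1 = s ⊽ t = 1 ⊽ 0 = 0
w2 = w1 ∨ u = 0 ∨ 0 = 0
w3 = w2 ⊽ v = 0 ⊽ 0 = 1
w4 = w3 ⊽ w2 = 1 ⊽ 0 = 0
w5 = ¬w4 = ¬0 = 1
w6 = w5 ⊽ q = 1 ⊽ 0 = 0
w7 = w6 ⊼ w5 = 0 ⊼ 1 = 1
w8 = p ∨ w7 = 1 ∨ 1 = 1
w9 = r ⊼ w8 = 1 ⊼ 1 = 0
So w9 = 0.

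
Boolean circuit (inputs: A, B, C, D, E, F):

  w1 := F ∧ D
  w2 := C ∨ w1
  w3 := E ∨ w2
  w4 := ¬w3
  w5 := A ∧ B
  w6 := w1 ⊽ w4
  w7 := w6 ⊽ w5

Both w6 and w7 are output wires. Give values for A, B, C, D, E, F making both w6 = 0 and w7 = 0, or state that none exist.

A=1 B=1 C=0 D=0 E=0 F=1

Check with A=1 B=1 C=0 D=0 E=0 F=1:
w1 = F ∧ D = 1 ∧ 0 = 0
w2 = C ∨ w1 = 0 ∨ 0 = 0
w3 = E ∨ w2 = 0 ∨ 0 = 0
w4 = ¬w3 = ¬0 = 1
w5 = A ∧ B = 1 ∧ 1 = 1
w6 = w1 ⊽ w4 = 0 ⊽ 1 = 0
w7 = w6 ⊽ w5 = 0 ⊽ 1 = 0
So w6 = 0 and w7 = 0.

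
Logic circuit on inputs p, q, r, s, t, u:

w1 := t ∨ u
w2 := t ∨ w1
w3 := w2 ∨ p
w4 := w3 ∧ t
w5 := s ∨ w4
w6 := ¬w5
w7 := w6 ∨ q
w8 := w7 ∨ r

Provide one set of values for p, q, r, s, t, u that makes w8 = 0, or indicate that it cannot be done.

p=1 q=0 r=0 s=0 t=1 u=0

w8 = w7 ∨ r must be 0, so both w7 = 0 and r = 0.
Check with p=1 q=0 r=0 s=0 t=1 u=0:
w1 = t ∨ u = 1 ∨ 0 = 1
w2 = t ∨ w1 = 1 ∨ 1 = 1
w3 = w2 ∨ p = 1 ∨ 1 = 1
w4 = w3 ∧ t = 1 ∧ 1 = 1
w5 = s ∨ w4 = 0 ∨ 1 = 1
w6 = ¬w5 = ¬1 = 0
w7 = w6 ∨ q = 0 ∨ 0 = 0
w8 = w7 ∨ r = 0 ∨ 0 = 0
So w8 = 0 as required.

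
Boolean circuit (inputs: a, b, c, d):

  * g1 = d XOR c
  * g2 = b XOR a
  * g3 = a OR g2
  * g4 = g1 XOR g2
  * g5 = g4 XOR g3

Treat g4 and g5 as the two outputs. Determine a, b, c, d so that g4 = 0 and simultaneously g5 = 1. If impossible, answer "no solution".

a=1, b=1, c=0, d=0

Check with a=1, b=1, c=0, d=0:
g1 = d XOR c = 0 XOR 0 = 0
g2 = b XOR a = 1 XOR 1 = 0
g3 = a OR g2 = 1 OR 0 = 1
g4 = g1 XOR g2 = 0 XOR 0 = 0
g5 = g4 XOR g3 = 0 XOR 1 = 1
So g4 = 0 and g5 = 1.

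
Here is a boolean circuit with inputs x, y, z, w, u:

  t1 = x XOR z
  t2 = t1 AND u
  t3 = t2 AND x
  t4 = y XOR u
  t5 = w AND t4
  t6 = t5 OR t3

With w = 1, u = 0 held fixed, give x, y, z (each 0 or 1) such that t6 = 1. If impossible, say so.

Check with w = 1, u = 0 and x=1, y=1, z=0:
t1 = x XOR z = 1 XOR 0 = 1
t2 = t1 AND u = 1 AND 0 = 0
t3 = t2 AND x = 0 AND 1 = 0
t4 = y XOR u = 1 XOR 0 = 1
t5 = w AND t4 = 1 AND 1 = 1
t6 = t5 OR t3 = 1 OR 0 = 1
So t6 = 1.

x=1, y=1, z=0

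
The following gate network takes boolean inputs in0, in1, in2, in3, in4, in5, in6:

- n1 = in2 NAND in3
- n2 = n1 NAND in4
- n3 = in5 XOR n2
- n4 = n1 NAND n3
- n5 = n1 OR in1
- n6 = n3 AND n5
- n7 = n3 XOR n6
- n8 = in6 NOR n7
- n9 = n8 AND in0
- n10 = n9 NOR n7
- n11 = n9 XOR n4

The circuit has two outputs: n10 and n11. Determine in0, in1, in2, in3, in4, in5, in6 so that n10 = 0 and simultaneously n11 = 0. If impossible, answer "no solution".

in0=1 in1=1 in2=0 in3=1 in4=1 in5=0 in6=0

Check with in0=1 in1=1 in2=0 in3=1 in4=1 in5=0 in6=0:
n1 = in2 NAND in3 = 0 NAND 1 = 1
n2 = n1 NAND in4 = 1 NAND 1 = 0
n3 = in5 XOR n2 = 0 XOR 0 = 0
n4 = n1 NAND n3 = 1 NAND 0 = 1
n5 = n1 OR in1 = 1 OR 1 = 1
n6 = n3 AND n5 = 0 AND 1 = 0
n7 = n3 XOR n6 = 0 XOR 0 = 0
n8 = in6 NOR n7 = 0 NOR 0 = 1
n9 = n8 AND in0 = 1 AND 1 = 1
n10 = n9 NOR n7 = 1 NOR 0 = 0
n11 = n9 XOR n4 = 1 XOR 1 = 0
So n10 = 0 and n11 = 0.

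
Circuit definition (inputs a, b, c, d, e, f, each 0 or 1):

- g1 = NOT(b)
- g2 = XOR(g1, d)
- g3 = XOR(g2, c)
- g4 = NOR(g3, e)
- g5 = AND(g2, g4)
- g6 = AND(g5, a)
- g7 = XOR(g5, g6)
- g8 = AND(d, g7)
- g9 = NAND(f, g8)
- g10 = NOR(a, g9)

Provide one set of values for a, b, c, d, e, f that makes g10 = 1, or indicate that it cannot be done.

Check with a=0, b=1, c=1, d=1, e=0, f=1:
g1 = NOT(b) = NOT 1 = 0
g2 = XOR(g1, d) = XOR(0, 1) = 1
g3 = XOR(g2, c) = XOR(1, 1) = 0
g4 = NOR(g3, e) = NOR(0, 0) = 1
g5 = AND(g2, g4) = AND(1, 1) = 1
g6 = AND(g5, a) = AND(1, 0) = 0
g7 = XOR(g5, g6) = XOR(1, 0) = 1
g8 = AND(d, g7) = AND(1, 1) = 1
g9 = NAND(f, g8) = NAND(1, 1) = 0
g10 = NOR(a, g9) = NOR(0, 0) = 1
So g10 = 1 as required.

a=0, b=1, c=1, d=1, e=0, f=1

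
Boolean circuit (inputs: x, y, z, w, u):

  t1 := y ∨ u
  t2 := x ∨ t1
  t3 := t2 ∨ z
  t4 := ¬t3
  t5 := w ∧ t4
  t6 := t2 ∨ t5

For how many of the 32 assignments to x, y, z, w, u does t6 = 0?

3

t6 = t2 ∨ t5 must be 0, so both t2 = 0 and t5 = 0.
t2 = x ∨ t1 must be 0, so both x = 0 and t1 = 0.
Satisfying assignments:
  x=0, y=0, z=0, w=0, u=0
  x=0, y=0, z=1, w=0, u=0
  x=0, y=0, z=1, w=1, u=0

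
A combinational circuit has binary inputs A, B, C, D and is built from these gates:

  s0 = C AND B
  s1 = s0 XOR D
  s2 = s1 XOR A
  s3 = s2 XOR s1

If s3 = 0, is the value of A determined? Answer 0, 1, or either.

s3 = s2 XOR s1 must be 0, so s2 and s1 are equal.
Every assignment with s3 = 0 has A = 0; there are 8 such assignment(s).

0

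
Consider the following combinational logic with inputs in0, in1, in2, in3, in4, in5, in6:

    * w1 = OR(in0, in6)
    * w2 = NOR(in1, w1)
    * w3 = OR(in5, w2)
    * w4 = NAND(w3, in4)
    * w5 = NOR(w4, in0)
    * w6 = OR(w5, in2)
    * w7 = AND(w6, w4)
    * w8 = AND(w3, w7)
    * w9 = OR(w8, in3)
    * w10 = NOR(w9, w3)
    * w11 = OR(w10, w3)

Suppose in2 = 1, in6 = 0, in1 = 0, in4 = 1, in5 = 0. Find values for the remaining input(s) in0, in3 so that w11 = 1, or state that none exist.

w11 = OR(w10, w3) must be 1, so at least one of w10, w3 is 1.
Check with in2 = 1, in6 = 0, in1 = 0, in4 = 1, in5 = 0 and in0=0, in3=1:
w1 = OR(in0, in6) = OR(0, 0) = 0
w2 = NOR(in1, w1) = NOR(0, 0) = 1
w3 = OR(in5, w2) = OR(0, 1) = 1
w4 = NAND(w3, in4) = NAND(1, 1) = 0
w5 = NOR(w4, in0) = NOR(0, 0) = 1
w6 = OR(w5, in2) = OR(1, 1) = 1
w7 = AND(w6, w4) = AND(1, 0) = 0
w8 = AND(w3, w7) = AND(1, 0) = 0
w9 = OR(w8, in3) = OR(0, 1) = 1
w10 = NOR(w9, w3) = NOR(1, 1) = 0
w11 = OR(w10, w3) = OR(0, 1) = 1
So w11 = 1.

in0=0, in3=1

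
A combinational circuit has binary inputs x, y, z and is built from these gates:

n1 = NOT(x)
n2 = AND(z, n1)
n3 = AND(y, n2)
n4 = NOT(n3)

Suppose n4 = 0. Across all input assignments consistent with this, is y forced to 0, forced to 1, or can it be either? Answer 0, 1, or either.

n4 = NOT(n3) must be 0, so n3 = 1.
n3 = AND(y, n2) must be 1, so both y = 1 and n2 = 1.
n2 = AND(z, n1) must be 1, so both z = 1 and n1 = 1.
Every assignment with n4 = 0 has y = 1; there are 1 such assignment(s).
  x=0, y=1, z=1

1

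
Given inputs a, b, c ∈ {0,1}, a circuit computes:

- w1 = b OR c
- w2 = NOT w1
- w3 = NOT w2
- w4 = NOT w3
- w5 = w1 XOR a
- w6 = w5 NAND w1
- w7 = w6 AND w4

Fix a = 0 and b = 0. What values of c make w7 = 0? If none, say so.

c=1

w7 = w6 AND w4 must be 0, so at least one of w6, w4 is 0.
Check with a = 0 and b = 0 and c=1:
w1 = b OR c = 0 OR 1 = 1
w2 = NOT w1 = NOT 1 = 0
w3 = NOT w2 = NOT 0 = 1
w4 = NOT w3 = NOT 1 = 0
w5 = w1 XOR a = 1 XOR 0 = 1
w6 = w5 NAND w1 = 1 NAND 1 = 0
w7 = w6 AND w4 = 0 AND 0 = 0
So w7 = 0.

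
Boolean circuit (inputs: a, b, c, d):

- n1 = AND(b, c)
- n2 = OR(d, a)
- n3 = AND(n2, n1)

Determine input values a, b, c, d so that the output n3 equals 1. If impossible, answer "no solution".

a=1, b=1, c=1, d=1

n3 = AND(n2, n1) must be 1, so both n2 = 1 and n1 = 1.
n2 = OR(d, a) must be 1, so at least one of d, a is 1.
Check with a=1, b=1, c=1, d=1:
n1 = AND(b, c) = AND(1, 1) = 1
n2 = OR(d, a) = OR(1, 1) = 1
n3 = AND(n2, n1) = AND(1, 1) = 1
So n3 = 1 as required.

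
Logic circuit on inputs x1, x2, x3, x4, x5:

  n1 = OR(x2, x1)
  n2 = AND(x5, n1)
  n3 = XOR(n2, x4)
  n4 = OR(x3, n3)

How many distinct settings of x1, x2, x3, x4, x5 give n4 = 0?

n4 = OR(x3, n3) must be 0, so both x3 = 0 and n3 = 0.
Enumerating the 32 input combinations, 8 give n4 = 0 and 24 give n4 = 1.

8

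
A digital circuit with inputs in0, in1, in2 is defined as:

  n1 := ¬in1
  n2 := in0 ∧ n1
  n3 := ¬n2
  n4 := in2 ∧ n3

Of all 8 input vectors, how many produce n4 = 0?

n4 = in2 ∧ n3 must be 0, so at least one of in2, n3 is 0.
Satisfying assignments:
  in0=0, in1=0, in2=0
  in0=0, in1=1, in2=0
  in0=1, in1=0, in2=0
  in0=1, in1=0, in2=1
  in0=1, in1=1, in2=0

5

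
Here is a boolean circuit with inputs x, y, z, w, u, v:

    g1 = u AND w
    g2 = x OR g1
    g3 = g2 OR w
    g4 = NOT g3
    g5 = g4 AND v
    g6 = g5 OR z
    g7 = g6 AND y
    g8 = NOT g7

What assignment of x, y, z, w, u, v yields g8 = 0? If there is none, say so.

g8 = NOT g7 must be 0, so g7 = 1.
g7 = g6 AND y must be 1, so both g6 = 1 and y = 1.
g6 = g5 OR z must be 1, so at least one of g5, z is 1.
Check with x=1, y=1, z=1, w=1, u=1, v=1:
g1 = u AND w = 1 AND 1 = 1
g2 = x OR g1 = 1 OR 1 = 1
g3 = g2 OR w = 1 OR 1 = 1
g4 = NOT g3 = NOT 1 = 0
g5 = g4 AND v = 0 AND 1 = 0
g6 = g5 OR z = 0 OR 1 = 1
g7 = g6 AND y = 1 AND 1 = 1
g8 = NOT g7 = NOT 1 = 0
So g8 = 0 as required.

x=1, y=1, z=1, w=1, u=1, v=1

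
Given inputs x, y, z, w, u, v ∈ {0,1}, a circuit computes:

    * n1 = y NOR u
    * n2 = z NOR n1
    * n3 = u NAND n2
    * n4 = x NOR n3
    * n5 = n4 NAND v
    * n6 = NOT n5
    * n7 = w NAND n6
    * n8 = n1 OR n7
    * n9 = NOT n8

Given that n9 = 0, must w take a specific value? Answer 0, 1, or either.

Both values of w occur among assignments with n9 = 0:
  w=0: x=0, y=0, z=0, w=0, u=0, v=0
  w=1: x=0, y=0, z=0, w=1, u=0, v=0

either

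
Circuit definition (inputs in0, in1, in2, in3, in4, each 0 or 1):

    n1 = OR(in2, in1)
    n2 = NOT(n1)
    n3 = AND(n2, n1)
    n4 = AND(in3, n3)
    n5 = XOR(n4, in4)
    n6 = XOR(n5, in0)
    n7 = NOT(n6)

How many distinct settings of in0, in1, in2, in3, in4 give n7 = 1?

n7 = NOT(n6) must be 1, so n6 = 0.
n6 = XOR(n5, in0) must be 0, so n5 and in0 are equal.
Enumerating the 32 input combinations, 16 give n7 = 1 and 16 give n7 = 0.

16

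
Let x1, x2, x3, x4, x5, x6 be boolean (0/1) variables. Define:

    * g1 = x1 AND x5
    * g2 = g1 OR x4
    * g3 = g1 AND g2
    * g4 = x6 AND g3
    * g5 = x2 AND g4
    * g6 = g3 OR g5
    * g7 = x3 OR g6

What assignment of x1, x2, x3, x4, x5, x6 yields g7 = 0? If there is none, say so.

g7 = x3 OR g6 must be 0, so both x3 = 0 and g6 = 0.
Check with x1=0 x2=0 x3=0 x4=1 x5=0 x6=1:
g1 = x1 AND x5 = 0 AND 0 = 0
g2 = g1 OR x4 = 0 OR 1 = 1
g3 = g1 AND g2 = 0 AND 1 = 0
g4 = x6 AND g3 = 1 AND 0 = 0
g5 = x2 AND g4 = 0 AND 0 = 0
g6 = g3 OR g5 = 0 OR 0 = 0
g7 = x3 OR g6 = 0 OR 0 = 0
So g7 = 0 as required.

x1=0 x2=0 x3=0 x4=1 x5=0 x6=1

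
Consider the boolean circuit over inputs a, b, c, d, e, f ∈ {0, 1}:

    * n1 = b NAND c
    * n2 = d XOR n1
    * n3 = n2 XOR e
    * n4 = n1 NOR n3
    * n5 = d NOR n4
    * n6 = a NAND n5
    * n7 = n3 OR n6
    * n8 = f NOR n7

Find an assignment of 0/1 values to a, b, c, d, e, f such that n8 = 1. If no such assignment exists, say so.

Check with a=1 b=0 c=0 d=0 e=1 f=0:
n1 = b NAND c = 0 NAND 0 = 1
n2 = d XOR n1 = 0 XOR 1 = 1
n3 = n2 XOR e = 1 XOR 1 = 0
n4 = n1 NOR n3 = 1 NOR 0 = 0
n5 = d NOR n4 = 0 NOR 0 = 1
n6 = a NAND n5 = 1 NAND 1 = 0
n7 = n3 OR n6 = 0 OR 0 = 0
n8 = f NOR n7 = 0 NOR 0 = 1
So n8 = 1 as required.

a=1 b=0 c=0 d=0 e=1 f=0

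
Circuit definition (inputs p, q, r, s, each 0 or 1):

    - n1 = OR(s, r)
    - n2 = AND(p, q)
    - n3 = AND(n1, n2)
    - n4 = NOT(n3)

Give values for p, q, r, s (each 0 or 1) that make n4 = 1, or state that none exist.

p=0 q=1 r=1 s=0

Check with p=0 q=1 r=1 s=0:
n1 = OR(s, r) = OR(0, 1) = 1
n2 = AND(p, q) = AND(0, 1) = 0
n3 = AND(n1, n2) = AND(1, 0) = 0
n4 = NOT(n3) = NOT 0 = 1
So n4 = 1 as required.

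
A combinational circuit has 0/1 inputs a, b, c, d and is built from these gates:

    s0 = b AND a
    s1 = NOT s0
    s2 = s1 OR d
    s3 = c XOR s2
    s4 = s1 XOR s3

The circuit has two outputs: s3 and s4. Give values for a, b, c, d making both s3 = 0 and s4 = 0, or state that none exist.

Check with a=1 b=1 c=1 d=1:
s0 = b AND a = 1 AND 1 = 1
s1 = NOT s0 = NOT 1 = 0
s2 = s1 OR d = 0 OR 1 = 1
s3 = c XOR s2 = 1 XOR 1 = 0
s4 = s1 XOR s3 = 0 XOR 0 = 0
So s3 = 0 and s4 = 0.

a=1 b=1 c=1 d=1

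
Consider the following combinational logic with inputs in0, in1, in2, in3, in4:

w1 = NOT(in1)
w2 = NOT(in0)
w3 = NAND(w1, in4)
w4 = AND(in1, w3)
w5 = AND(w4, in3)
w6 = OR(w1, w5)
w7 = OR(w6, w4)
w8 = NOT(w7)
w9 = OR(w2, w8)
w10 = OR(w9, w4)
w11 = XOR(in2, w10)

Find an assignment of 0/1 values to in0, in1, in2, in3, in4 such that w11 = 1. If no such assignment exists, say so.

in0=0 in1=0 in2=0 in3=0 in4=1

Check with in0=0 in1=0 in2=0 in3=0 in4=1:
w1 = NOT(in1) = NOT 0 = 1
w2 = NOT(in0) = NOT 0 = 1
w3 = NAND(w1, in4) = NAND(1, 1) = 0
w4 = AND(in1, w3) = AND(0, 0) = 0
w5 = AND(w4, in3) = AND(0, 0) = 0
w6 = OR(w1, w5) = OR(1, 0) = 1
w7 = OR(w6, w4) = OR(1, 0) = 1
w8 = NOT(w7) = NOT 1 = 0
w9 = OR(w2, w8) = OR(1, 0) = 1
w10 = OR(w9, w4) = OR(1, 0) = 1
w11 = XOR(in2, w10) = XOR(0, 1) = 1
So w11 = 1 as required.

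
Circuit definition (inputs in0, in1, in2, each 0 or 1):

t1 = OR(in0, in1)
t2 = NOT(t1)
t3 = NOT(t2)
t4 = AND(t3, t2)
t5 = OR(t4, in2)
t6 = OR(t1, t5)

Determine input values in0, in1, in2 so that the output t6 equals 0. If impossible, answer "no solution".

t6 = OR(t1, t5) must be 0, so both t1 = 0 and t5 = 0.
Check with in0=0, in1=0, in2=0:
t1 = OR(in0, in1) = OR(0, 0) = 0
t2 = NOT(t1) = NOT 0 = 1
t3 = NOT(t2) = NOT 1 = 0
t4 = AND(t3, t2) = AND(0, 1) = 0
t5 = OR(t4, in2) = OR(0, 0) = 0
t6 = OR(t1, t5) = OR(0, 0) = 0
So t6 = 0 as required.

in0=0, in1=0, in2=0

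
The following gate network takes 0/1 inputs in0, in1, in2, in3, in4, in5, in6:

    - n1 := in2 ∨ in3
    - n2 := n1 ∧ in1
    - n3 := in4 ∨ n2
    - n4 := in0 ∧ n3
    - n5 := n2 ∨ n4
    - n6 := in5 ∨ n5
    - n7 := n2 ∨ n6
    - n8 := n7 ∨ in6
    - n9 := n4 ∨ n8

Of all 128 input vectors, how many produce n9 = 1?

n9 = n4 ∨ n8 must be 1, so at least one of n4, n8 is 1.
Enumerating the 128 input combinations, 113 give n9 = 1 and 15 give n9 = 0.

113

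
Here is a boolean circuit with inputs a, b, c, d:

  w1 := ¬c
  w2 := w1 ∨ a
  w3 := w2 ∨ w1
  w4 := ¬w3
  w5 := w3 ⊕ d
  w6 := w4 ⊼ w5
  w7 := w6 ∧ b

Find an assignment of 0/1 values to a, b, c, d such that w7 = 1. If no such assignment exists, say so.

w7 = w6 ∧ b must be 1, so both w6 = 1 and b = 1.
w6 = w4 ⊼ w5 must be 1, so at least one of w4, w5 is 0.
Check with a=0 b=1 c=0 d=1:
w1 = ¬c = ¬0 = 1
w2 = w1 ∨ a = 1 ∨ 0 = 1
w3 = w2 ∨ w1 = 1 ∨ 1 = 1
w4 = ¬w3 = ¬1 = 0
w5 = w3 ⊕ d = 1 ⊕ 1 = 0
w6 = w4 ⊼ w5 = 0 ⊼ 0 = 1
w7 = w6 ∧ b = 1 ∧ 1 = 1
So w7 = 1 as required.

a=0 b=1 c=0 d=1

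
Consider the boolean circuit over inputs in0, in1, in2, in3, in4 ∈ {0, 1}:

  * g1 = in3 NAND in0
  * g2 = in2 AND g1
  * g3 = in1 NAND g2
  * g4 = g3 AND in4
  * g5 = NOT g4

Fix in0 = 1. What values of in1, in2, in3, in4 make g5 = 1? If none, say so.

g5 = NOT g4 must be 1, so g4 = 0.
Check with in0 = 1 and in1=1, in2=1, in3=0, in4=1:
g1 = in3 NAND in0 = 0 NAND 1 = 1
g2 = in2 AND g1 = 1 AND 1 = 1
g3 = in1 NAND g2 = 1 NAND 1 = 0
g4 = g3 AND in4 = 0 AND 1 = 0
g5 = NOT g4 = NOT 0 = 1
So g5 = 1.

in1=1, in2=1, in3=0, in4=1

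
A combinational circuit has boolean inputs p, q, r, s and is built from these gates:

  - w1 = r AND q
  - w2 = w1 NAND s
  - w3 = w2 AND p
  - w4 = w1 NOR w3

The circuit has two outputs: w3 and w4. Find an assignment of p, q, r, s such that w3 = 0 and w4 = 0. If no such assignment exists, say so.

Check with p=0, q=1, r=1, s=0:
w1 = r AND q = 1 AND 1 = 1
w2 = w1 NAND s = 1 NAND 0 = 1
w3 = w2 AND p = 1 AND 0 = 0
w4 = w1 NOR w3 = 1 NOR 0 = 0
So w3 = 0 and w4 = 0.

p=0, q=1, r=1, s=0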